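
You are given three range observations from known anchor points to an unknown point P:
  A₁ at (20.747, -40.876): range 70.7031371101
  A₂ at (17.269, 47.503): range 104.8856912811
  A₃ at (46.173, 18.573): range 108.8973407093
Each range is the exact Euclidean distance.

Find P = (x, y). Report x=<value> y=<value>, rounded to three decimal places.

eq1: (x − 20.747)² + (y + 40.876)² = 70.7031371101²
eq2: (x − 17.269)² + (y − 47.503)² = 104.8856912811²
eq3: (x − 46.173)² + (y − 18.573)² = 108.8973407093²
eq3−eq1, eq3−eq2 (x²,y² cancel):
  -50.852·x − 118.898·y = 6484.080343
  -57.808·x + 57.860·y = 935.473690
det = -50.852·57.860 − -118.898·-57.808 = -9815.552304
x = (6484.080343·57.860 − -118.898·935.473690) / -9815.552304 = -49.553487
y = (-50.852·935.473690 − 6484.080343·-57.808) / -9815.552304 = -33.341069

x=-49.553 y=-33.341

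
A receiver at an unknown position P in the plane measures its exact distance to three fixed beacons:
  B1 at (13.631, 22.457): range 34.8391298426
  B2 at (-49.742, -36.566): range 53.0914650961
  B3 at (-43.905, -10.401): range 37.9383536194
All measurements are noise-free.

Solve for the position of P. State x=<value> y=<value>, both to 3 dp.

x=-6.201 y=-6.186

eq1: (x − 13.631)² + (y − 22.457)² = 34.8391298426²
eq2: (x + 49.742)² + (y + 36.566)² = 53.0914650961²
eq3: (x + 43.905)² + (y + 10.401)² = 37.9383536194²
eq3−eq2, eq3−eq1 (x²,y² cancel):
  -11.674·x − 52.330·y = 396.124103
  115.072·x + 65.716·y = -1120.155109
det = -11.674·65.716 − -52.330·115.072 = 5254.549176
x = (396.124103·65.716 − -52.330·-1120.155109) / 5254.549176 = -6.201488
y = (-11.674·-1120.155109 − 396.124103·115.072) / 5254.549176 = -6.186278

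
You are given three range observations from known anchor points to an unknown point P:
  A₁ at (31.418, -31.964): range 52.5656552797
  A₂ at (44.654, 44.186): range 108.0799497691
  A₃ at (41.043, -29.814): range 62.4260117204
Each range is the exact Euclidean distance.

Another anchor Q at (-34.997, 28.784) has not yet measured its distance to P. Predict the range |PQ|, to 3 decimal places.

eq1: (x − 31.418)² + (y + 31.964)² = 52.5656552797²
eq2: (x − 44.654)² + (y − 44.186)² = 108.0799497691²
eq3: (x − 41.043)² + (y + 29.814)² = 62.4260117204²
eq1−eq2, eq1−eq3 (x²,y² cancel):
  26.472·x + 152.300·y = -6980.533135
  19.250·x + 4.300·y = -569.244399
det = 26.472·4.300 − 152.300·19.250 = -2817.945400
x = (-6980.533135·4.300 − 152.300·-569.244399) / -2817.945400 = -20.113814
y = (26.472·-569.244399 − -6980.533135·19.250) / -2817.945400 = -42.338019
|P − Q| = √((-20.113814 − -34.997)² + (-42.338019 − 28.784)²) = 72.662582

72.663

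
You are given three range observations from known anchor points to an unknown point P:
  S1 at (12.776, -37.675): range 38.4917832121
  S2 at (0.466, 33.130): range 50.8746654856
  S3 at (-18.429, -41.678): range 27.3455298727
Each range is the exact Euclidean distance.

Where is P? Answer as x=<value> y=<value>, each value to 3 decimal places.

eq1: (x − 12.776)² + (y + 37.675)² = 38.4917832121²
eq2: (x − 0.466)² + (y − 33.130)² = 50.8746654856²
eq3: (x + 18.429)² + (y + 41.678)² = 27.3455298727²
eq2−eq3, eq2−eq1 (x²,y² cancel):
  -37.790·x − 149.616·y = 2819.323253
  24.620·x − 141.610·y = 1591.431958
det = -37.790·-141.610 − -149.616·24.620 = 9034.987820
x = (2819.323253·-141.610 − -149.616·1591.431958) / 9034.987820 = -17.835185
y = (-37.790·1591.431958 − 2819.323253·24.620) / 9034.987820 = -14.338918

x=-17.835 y=-14.339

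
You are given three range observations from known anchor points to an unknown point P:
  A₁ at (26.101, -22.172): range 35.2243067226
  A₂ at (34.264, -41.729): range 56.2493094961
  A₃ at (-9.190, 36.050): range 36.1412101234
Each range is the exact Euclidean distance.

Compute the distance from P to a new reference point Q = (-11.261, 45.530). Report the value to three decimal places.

eq1: (x − 26.101)² + (y + 22.172)² = 35.2243067226²
eq2: (x − 34.264)² + (y + 41.729)² = 56.2493094961²
eq3: (x + 9.190)² + (y − 36.050)² = 36.1412101234²
eq2−eq1, eq2−eq3 (x²,y² cancel):
  -16.326·x + 39.114·y = 180.761683
  -86.908·x + 155.558·y = 326.525213
det = -16.326·155.558 − 39.114·-86.908 = 859.679604
x = (180.761683·155.558 − 39.114·326.525213) / 859.679604 = 17.852254
y = (-16.326·326.525213 − 180.761683·-86.908) / 859.679604 = 12.072853
|P − Q| = √((17.852254 − -11.261)² + (12.072853 − 45.530)²) = 44.350448

44.350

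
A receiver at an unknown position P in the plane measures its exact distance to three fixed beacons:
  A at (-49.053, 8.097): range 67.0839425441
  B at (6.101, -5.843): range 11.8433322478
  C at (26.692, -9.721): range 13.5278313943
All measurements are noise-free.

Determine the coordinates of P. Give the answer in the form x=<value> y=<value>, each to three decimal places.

x=14.075 y=-14.600

eq1: (x + 49.053)² + (y − 8.097)² = 67.0839425441²
eq2: (x − 6.101)² + (y + 5.843)² = 11.8433322478²
eq3: (x − 26.692)² + (y + 9.721)² = 13.5278313943²
eq3−eq1, eq3−eq2 (x²,y² cancel):
  -151.490·x + 35.636·y = -2652.455612
  -41.182·x + 7.756·y = -692.860151
det = -151.490·7.756 − 35.636·-41.182 = 292.605312
x = (-2652.455612·7.756 − 35.636·-692.860151) / 292.605312 = 14.074654
y = (-151.490·-692.860151 − -2652.455612·-41.182) / 292.605312 = -14.600017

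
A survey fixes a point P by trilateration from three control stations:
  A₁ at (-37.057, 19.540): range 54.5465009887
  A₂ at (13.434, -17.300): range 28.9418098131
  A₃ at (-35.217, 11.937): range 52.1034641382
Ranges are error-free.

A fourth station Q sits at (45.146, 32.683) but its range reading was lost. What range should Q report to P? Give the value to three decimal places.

eq1: (x + 37.057)² + (y − 19.540)² = 54.5465009887²
eq2: (x − 13.434)² + (y + 17.300)² = 28.9418098131²
eq3: (x + 35.217)² + (y − 11.937)² = 52.1034641382²
eq2−eq3, eq2−eq1 (x²,y² cancel):
  -97.302·x + 58.474·y = -974.175918
  -100.982·x + 73.680·y = -862.421922
det = -97.302·73.680 − 58.474·-100.982 = -1264.389892
x = (-974.175918·73.680 − 58.474·-862.421922) / -1264.389892 = 16.884050
y = (-97.302·-862.421922 − -974.175918·-100.982) / -1264.389892 = 11.435440
|P − Q| = √((16.884050 − 45.146)² + (11.435440 − 32.683)²) = 35.358120

35.358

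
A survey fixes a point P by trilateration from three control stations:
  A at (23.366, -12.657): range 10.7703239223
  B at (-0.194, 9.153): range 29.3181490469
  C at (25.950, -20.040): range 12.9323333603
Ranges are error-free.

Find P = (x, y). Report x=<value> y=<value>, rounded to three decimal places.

x=13.428 y=-16.808

eq1: (x − 23.366)² + (y + 12.657)² = 10.7703239223²
eq2: (x + 0.194)² + (y − 9.153)² = 29.3181490469²
eq3: (x − 25.950)² + (y + 20.040)² = 12.9323333603²
eq3−eq2, eq3−eq1 (x²,y² cancel):
  -52.288·x + 58.386·y = -1683.497672
  -5.168·x + 14.766·y = -317.589126
det = -52.288·14.766 − 58.386·-5.168 = -470.345760
x = (-1683.497672·14.766 − 58.386·-317.589126) / -470.345760 = 13.427926
y = (-52.288·-317.589126 − -1683.497672·-5.168) / -470.345760 = -16.808452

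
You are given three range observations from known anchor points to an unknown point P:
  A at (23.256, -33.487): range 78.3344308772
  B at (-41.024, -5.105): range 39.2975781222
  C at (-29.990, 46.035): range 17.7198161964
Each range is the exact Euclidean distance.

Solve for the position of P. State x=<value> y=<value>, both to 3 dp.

x=-22.933 y=29.781

eq1: (x − 23.256)² + (y + 33.487)² = 78.3344308772²
eq2: (x + 41.024)² + (y + 5.105)² = 39.2975781222²
eq3: (x + 29.990)² + (y − 46.035)² = 17.7198161964²
eq1−eq3, eq1−eq2 (x²,y² cancel):
  -106.492·x + 159.044·y = 7178.691795
  -128.560·x + 56.764·y = 4638.792311
det = -106.492·56.764 − 159.044·-128.560 = 14401.784752
x = (7178.691795·56.764 − 159.044·4638.792311) / 14401.784752 = -22.933326
y = (-106.492·4638.792311 − 7178.691795·-128.560) / 14401.784752 = 29.780916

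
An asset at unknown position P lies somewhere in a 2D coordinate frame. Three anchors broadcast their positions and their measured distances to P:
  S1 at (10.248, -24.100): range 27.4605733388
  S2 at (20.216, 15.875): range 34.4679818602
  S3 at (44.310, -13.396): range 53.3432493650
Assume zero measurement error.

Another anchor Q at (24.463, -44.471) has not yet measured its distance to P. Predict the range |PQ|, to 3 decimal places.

eq1: (x − 10.248)² + (y + 24.100)² = 27.4605733388²
eq2: (x − 20.216)² + (y − 15.875)² = 34.4679818602²
eq3: (x − 44.310)² + (y + 13.396)² = 53.3432493650²
eq2−eq3, eq2−eq1 (x²,y² cancel):
  48.188·x − 58.542·y = -175.333844
  -19.936·x − 79.950·y = 459.087908
det = 48.188·-79.950 − -58.542·-19.936 = -5019.723912
x = (-175.333844·-79.950 − -58.542·459.087908) / -5019.723912 = -8.146636
y = (48.188·459.087908 − -175.333844·-19.936) / -5019.723912 = -3.710776
|P − Q| = √((-8.146636 − 24.463)² + (-3.710776 − -44.471)²) = 52.199466

52.199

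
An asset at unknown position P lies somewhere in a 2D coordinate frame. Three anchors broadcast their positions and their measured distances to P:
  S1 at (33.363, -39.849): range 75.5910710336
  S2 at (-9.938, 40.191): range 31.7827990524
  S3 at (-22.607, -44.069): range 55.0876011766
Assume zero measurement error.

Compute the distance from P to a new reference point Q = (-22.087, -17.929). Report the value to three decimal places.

28.951

eq1: (x − 33.363)² + (y + 39.849)² = 75.5910710336²
eq2: (x + 9.938)² + (y − 40.191)² = 31.7827990524²
eq3: (x + 22.607)² + (y + 44.069)² = 55.0876011766²
eq2−eq3, eq2−eq1 (x²,y² cancel):
  -25.338·x − 168.520·y = -1285.424603
  86.602·x − 160.080·y = -3716.911459
det = -25.338·-160.080 − -168.520·86.602 = 18650.276080
x = (-1285.424603·-160.080 − -168.520·-3716.911459) / 18650.276080 = -22.552114
y = (-25.338·-3716.911459 − -1285.424603·86.602) / 18650.276080 = 11.018574
|P − Q| = √((-22.552114 − -22.087)² + (11.018574 − -17.929)²) = 28.951310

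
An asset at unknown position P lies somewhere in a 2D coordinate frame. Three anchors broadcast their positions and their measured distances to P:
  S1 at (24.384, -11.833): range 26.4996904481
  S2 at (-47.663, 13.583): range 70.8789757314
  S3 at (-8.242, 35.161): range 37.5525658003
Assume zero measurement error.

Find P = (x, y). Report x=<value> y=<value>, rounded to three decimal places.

x=23.208 y=14.641

eq1: (x − 24.384)² + (y + 11.833)² = 26.4996904481²
eq2: (x + 47.663)² + (y − 13.583)² = 70.8789757314²
eq3: (x + 8.242)² + (y − 35.161)² = 37.5525658003²
eq2−eq1, eq2−eq3 (x²,y² cancel):
  144.094·x − 50.832·y = 2599.935494
  78.842·x + 43.156·y = 2461.601030
det = 144.094·43.156 − -50.832·78.842 = 10226.217208
x = (2599.935494·43.156 − -50.832·2461.601030) / 10226.217208 = 23.208085
y = (144.094·2461.601030 − 2599.935494·78.842) / 10226.217208 = 14.640587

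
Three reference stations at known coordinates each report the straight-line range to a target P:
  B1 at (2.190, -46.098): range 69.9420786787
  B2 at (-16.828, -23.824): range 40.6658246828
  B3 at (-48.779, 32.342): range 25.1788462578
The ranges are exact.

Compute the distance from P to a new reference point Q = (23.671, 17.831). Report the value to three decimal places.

66.433

eq1: (x − 2.190)² + (y + 46.098)² = 69.9420786787²
eq2: (x + 16.828)² + (y + 23.824)² = 40.6658246828²
eq3: (x + 48.779)² + (y − 32.342)² = 25.1788462578²
eq3−eq1, eq3−eq2 (x²,y² cancel):
  101.938·x − 156.880·y = -5553.494172
  63.902·x − 112.332·y = -3594.366243
det = 101.938·-112.332 − -156.880·63.902 = -1425.953656
x = (-5553.494172·-112.332 − -156.880·-3594.366243) / -1425.953656 = -42.042693
y = (101.938·-3594.366243 − -5553.494172·63.902) / -1425.953656 = 8.080993
|P − Q| = √((-42.042693 − 23.671)² + (8.080993 − 17.831)²) = 66.433064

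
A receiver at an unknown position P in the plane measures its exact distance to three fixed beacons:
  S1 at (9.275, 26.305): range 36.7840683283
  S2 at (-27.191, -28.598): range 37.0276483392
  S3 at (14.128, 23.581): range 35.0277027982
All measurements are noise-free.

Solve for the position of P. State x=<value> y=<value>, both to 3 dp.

eq1: (x − 9.275)² + (y − 26.305)² = 36.7840683283²
eq2: (x + 27.191)² + (y + 28.598)² = 37.0276483392²
eq3: (x − 14.128)² + (y − 23.581)² = 35.0277027982²
eq1−eq2, eq1−eq3 (x²,y² cancel):
  -72.932·x − 109.806·y = 761.238376
  9.706·x − 5.448·y = 103.813014
det = -72.932·-5.448 − -109.806·9.706 = 1463.110572
x = (761.238376·-5.448 − -109.806·103.813014) / 1463.110572 = 4.956608
y = (-72.932·103.813014 − 761.238376·9.706) / 1463.110572 = -10.224703

x=4.957 y=-10.225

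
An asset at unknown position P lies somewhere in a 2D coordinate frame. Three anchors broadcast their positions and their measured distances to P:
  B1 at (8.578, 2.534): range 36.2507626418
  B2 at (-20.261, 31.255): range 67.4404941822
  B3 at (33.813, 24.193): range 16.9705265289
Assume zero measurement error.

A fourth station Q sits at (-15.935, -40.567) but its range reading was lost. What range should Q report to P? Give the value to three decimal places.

eq1: (x − 8.578)² + (y − 2.534)² = 36.2507626418²
eq2: (x + 20.261)² + (y − 31.255)² = 67.4404941822²
eq3: (x − 33.813)² + (y − 24.193)² = 16.9705265289²
eq3−eq1, eq3−eq2 (x²,y² cancel):
  -50.470·x − 43.318·y = -2674.735999
  -108.148·x + 14.124·y = -4601.458557
det = -50.470·14.124 − -43.318·-108.148 = -5397.593344
x = (-2674.735999·14.124 − -43.318·-4601.458557) / -5397.593344 = 43.927717
y = (-50.470·-4601.458557 − -2674.735999·-108.148) / -5397.593344 = 10.566142
|P − Q| = √((43.927717 − -15.935)² + (10.566142 − -40.567)²) = 78.728286

78.728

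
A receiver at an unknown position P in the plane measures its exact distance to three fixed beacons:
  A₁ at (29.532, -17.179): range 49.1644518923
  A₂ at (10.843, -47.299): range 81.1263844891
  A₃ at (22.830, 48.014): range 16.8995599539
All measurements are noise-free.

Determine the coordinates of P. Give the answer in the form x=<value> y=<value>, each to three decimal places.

eq1: (x − 29.532)² + (y + 17.179)² = 49.1644518923²
eq2: (x − 10.843)² + (y + 47.299)² = 81.1263844891²
eq3: (x − 22.830)² + (y − 48.014)² = 16.8995599539²
eq2−eq3, eq2−eq1 (x²,y² cancel):
  23.974·x + 190.626·y = 6767.682180
  37.378·x + 60.240·y = 2976.837945
det = 23.974·60.240 − 190.626·37.378 = -5681.024868
x = (6767.682180·60.240 − 190.626·2976.837945) / -5681.024868 = 28.124773
y = (23.974·2976.837945 − 6767.682180·37.378) / -5681.024868 = 31.965308

x=28.125 y=31.965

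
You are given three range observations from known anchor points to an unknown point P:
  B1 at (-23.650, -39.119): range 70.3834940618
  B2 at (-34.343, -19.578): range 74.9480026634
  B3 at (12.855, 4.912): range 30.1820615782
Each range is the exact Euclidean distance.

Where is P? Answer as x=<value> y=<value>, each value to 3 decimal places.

eq1: (x + 23.650)² + (y + 39.119)² = 70.3834940618²
eq2: (x + 34.343)² + (y + 19.578)² = 74.9480026634²
eq3: (x − 12.855)² + (y − 4.912)² = 30.1820615782²
eq1−eq3, eq1−eq2 (x²,y² cancel):
  73.010·x + 88.062·y = 2142.639503
  -21.386·x + 39.082·y = -1190.245795
det = 73.010·39.082 − 88.062·-21.386 = 4736.670752
x = (2142.639503·39.082 − 88.062·-1190.245795) / 4736.670752 = 39.807298
y = (73.010·-1190.245795 − 2142.639503·-21.386) / 4736.670752 = -8.672200

x=39.807 y=-8.672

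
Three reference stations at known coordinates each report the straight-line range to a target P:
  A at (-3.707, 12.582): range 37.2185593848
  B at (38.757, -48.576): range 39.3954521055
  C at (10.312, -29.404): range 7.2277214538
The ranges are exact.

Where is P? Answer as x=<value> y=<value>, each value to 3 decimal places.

x=9.471 y=-22.225

eq1: (x + 3.707)² + (y − 12.582)² = 37.2185593848²
eq2: (x − 38.757)² + (y + 48.576)² = 39.3954521055²
eq3: (x − 10.312)² + (y + 29.404)² = 7.2277214538²
eq3−eq1, eq3−eq2 (x²,y² cancel):
  -28.038·x + 83.972·y = -2131.865192
  56.890·x − 38.344·y = 1391.038576
det = -28.038·-38.344 − 83.972·56.890 = -3702.078008
x = (-2131.865192·-38.344 − 83.972·1391.038576) / -3702.078008 = 9.471452
y = (-28.038·1391.038576 − -2131.865192·56.890) / -3702.078008 = -22.225321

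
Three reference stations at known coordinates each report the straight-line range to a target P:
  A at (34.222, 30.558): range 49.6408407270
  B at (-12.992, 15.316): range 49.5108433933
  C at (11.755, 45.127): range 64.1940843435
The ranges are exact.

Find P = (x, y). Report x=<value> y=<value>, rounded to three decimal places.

eq1: (x − 34.222)² + (y − 30.558)² = 49.6408407270²
eq2: (x + 12.992)² + (y − 15.316)² = 49.5108433933²
eq3: (x − 11.755)² + (y − 45.127)² = 64.1940843435²
eq2−eq3, eq2−eq1 (x²,y² cancel):
  49.494·x + 59.622·y = 101.697383
  94.428·x + 30.484·y = 1688.675273
det = 49.494·30.484 − 59.622·94.428 = -4121.211120
x = (101.697383·30.484 − 59.622·1688.675273) / -4121.211120 = 23.678004
y = (49.494·1688.675273 − 101.697383·94.428) / -4121.211120 = -17.950115

x=23.678 y=-17.950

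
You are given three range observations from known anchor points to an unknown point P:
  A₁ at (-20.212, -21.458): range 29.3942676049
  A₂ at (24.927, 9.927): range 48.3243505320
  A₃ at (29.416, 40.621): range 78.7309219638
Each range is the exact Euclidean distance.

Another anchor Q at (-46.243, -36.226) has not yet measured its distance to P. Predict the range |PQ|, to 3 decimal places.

eq1: (x + 20.212)² + (y + 21.458)² = 29.3942676049²
eq2: (x − 24.927)² + (y − 9.927)² = 48.3243505320²
eq3: (x − 29.416)² + (y − 40.621)² = 78.7309219638²
eq1−eq2, eq1−eq3 (x²,y² cancel):
  90.278·x + 62.770·y = -1620.289936
  99.256·x + 124.158·y = -3688.139116
det = 90.278·124.158 − 62.770·99.256 = 4978.436804
x = (-1620.289936·124.158 − 62.770·-3688.139116) / 4978.436804 = 6.092783
y = (90.278·-3688.139116 − -1620.289936·99.256) / 4978.436804 = -34.575979
|P − Q| = √((6.092783 − -46.243)² + (-34.575979 − -36.226)²) = 52.361787

52.362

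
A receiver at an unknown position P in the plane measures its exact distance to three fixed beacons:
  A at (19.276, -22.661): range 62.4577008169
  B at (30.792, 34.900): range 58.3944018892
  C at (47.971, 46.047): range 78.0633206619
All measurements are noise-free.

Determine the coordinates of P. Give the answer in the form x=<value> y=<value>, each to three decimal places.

eq1: (x − 19.276)² + (y + 22.661)² = 62.4577008169²
eq2: (x − 30.792)² + (y − 34.900)² = 58.3944018892²
eq3: (x − 47.971)² + (y − 46.047)² = 78.0633206619²
eq3−eq2, eq3−eq1 (x²,y² cancel):
  -34.358·x − 22.294·y = 428.590075
  -57.390·x − 137.416·y = -1343.540312
det = -34.358·-137.416 − -22.294·-57.390 = 3441.886268
x = (428.590075·-137.416 − -22.294·-1343.540312) / 3441.886268 = -25.813759
y = (-34.358·-1343.540312 − 428.590075·-57.390) / 3441.886268 = 20.557955

x=-25.814 y=20.558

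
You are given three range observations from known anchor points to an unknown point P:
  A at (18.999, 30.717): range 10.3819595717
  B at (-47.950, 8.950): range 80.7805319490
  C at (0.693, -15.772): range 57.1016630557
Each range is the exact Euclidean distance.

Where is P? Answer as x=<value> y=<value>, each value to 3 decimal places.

x=28.886 y=33.884

eq1: (x − 18.999)² + (y − 30.717)² = 10.3819595717²
eq2: (x + 47.950)² + (y − 8.950)² = 80.7805319490²
eq3: (x − 0.693)² + (y + 15.772)² = 57.1016630557²
eq2−eq3, eq2−eq1 (x²,y² cancel):
  97.286·x − 49.444·y = 1134.825651
  133.898·x + 43.534·y = 5342.900347
det = 97.286·43.534 − -49.444·133.898 = 10855.701436
x = (1134.825651·43.534 − -49.444·5342.900347) / 10855.701436 = 28.886007
y = (97.286·5342.900347 − 1134.825651·133.898) / 10855.701436 = 33.884362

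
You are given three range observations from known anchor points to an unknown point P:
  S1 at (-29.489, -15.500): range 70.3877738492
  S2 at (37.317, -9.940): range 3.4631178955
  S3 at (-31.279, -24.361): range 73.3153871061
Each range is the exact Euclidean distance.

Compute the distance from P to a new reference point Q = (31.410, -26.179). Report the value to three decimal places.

eq1: (x + 29.489)² + (y + 15.500)² = 70.3877738492²
eq2: (x − 37.317)² + (y + 9.940)² = 3.4631178955²
eq3: (x + 31.279)² + (y + 24.361)² = 73.3153871061²
eq2−eq1, eq2−eq3 (x²,y² cancel):
  -133.612·x − 11.120·y = -5323.956490
  -137.192·x − 28.842·y = -5282.680728
det = -133.612·-28.842 − -11.120·-137.192 = 2328.062264
x = (-5323.956490·-28.842 − -11.120·-5282.680728) / 2328.062264 = 40.724917
y = (-133.612·-5282.680728 − -5323.956490·-137.192) / 2328.062264 = -10.555861
|P − Q| = √((40.724917 − 31.410)² + (-10.555861 − -26.179)²) = 18.189287

18.189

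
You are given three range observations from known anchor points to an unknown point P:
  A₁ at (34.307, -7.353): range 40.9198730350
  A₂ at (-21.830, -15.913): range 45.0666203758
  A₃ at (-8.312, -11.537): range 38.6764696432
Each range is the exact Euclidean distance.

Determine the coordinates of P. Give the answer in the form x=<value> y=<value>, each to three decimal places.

eq1: (x − 34.307)² + (y + 7.353)² = 40.9198730350²
eq2: (x + 21.830)² + (y + 15.913)² = 45.0666203758²
eq3: (x + 8.312)² + (y + 11.537)² = 38.6764696432²
eq2−eq1, eq2−eq3 (x²,y² cancel):
  112.274·x + 17.120·y = 857.828652
  27.036·x + 8.752·y = 7.550212
det = 112.274·8.752 − 17.120·27.036 = 519.765728
x = (857.828652·8.752 − 17.120·7.550212) / 519.765728 = 14.195735
y = (112.274·7.550212 − 857.828652·27.036) / 519.765728 = -42.989681

x=14.196 y=-42.990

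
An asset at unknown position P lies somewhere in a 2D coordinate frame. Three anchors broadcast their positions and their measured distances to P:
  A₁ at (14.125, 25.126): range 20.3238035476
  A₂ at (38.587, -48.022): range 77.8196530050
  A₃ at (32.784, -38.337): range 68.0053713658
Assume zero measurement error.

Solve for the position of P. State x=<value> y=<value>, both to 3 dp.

eq1: (x − 14.125)² + (y − 25.126)² = 20.3238035476²
eq2: (x − 38.587)² + (y + 48.022)² = 77.8196530050²
eq3: (x − 32.784)² + (y + 38.337)² = 68.0053713658²
eq2−eq1, eq2−eq3 (x²,y² cancel):
  -48.924·x + 146.296·y = 2678.603851
  -11.606·x + 19.370·y = 180.615031
det = -48.924·19.370 − 146.296·-11.606 = 750.253496
x = (2678.603851·19.370 − 146.296·180.615031) / 750.253496 = 33.936929
y = (-48.924·180.615031 − 2678.603851·-11.606) / 750.253496 = 29.658598

x=33.937 y=29.659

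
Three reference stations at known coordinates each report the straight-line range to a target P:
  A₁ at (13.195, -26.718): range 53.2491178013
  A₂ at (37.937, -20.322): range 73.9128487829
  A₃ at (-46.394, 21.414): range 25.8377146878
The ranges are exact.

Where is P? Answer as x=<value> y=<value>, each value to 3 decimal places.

x=-33.380 y=-0.907

eq1: (x − 13.195)² + (y + 26.718)² = 53.2491178013²
eq2: (x − 37.937)² + (y + 20.322)² = 73.9128487829²
eq3: (x + 46.394)² + (y − 21.414)² = 25.8377146878²
eq1−eq3, eq1−eq2 (x²,y² cancel):
  -119.178·x + 96.264·y = 3890.884129
  49.484·x + 12.792·y = -1663.400565
det = -119.178·12.792 − 96.264·49.484 = -6288.052752
x = (3890.884129·12.792 − 96.264·-1663.400565) / -6288.052752 = -33.380410
y = (-119.178·-1663.400565 − 3890.884129·49.484) / -6288.052752 = -0.907156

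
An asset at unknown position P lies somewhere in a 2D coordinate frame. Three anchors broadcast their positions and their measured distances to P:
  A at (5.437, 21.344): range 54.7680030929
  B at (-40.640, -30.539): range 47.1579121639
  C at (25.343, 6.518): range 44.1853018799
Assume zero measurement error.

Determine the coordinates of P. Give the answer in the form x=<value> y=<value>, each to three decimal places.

x=6.430 y=-33.415

eq1: (x − 5.437)² + (y − 21.344)² = 54.7680030929²
eq2: (x + 40.640)² + (y + 30.539)² = 47.1579121639²
eq3: (x − 25.343)² + (y − 6.518)² = 44.1853018799²
eq3−eq1, eq3−eq2 (x²,y² cancel):
  -39.812·x + 29.652·y = -1246.817929
  -131.966·x − 74.114·y = 1627.960371
det = -39.812·-74.114 − 29.652·-131.966 = 6863.682400
x = (-1246.817929·-74.114 − 29.652·1627.960371) / 6863.682400 = 6.430132
y = (-39.812·1627.960371 − -1246.817929·-131.966) / 6863.682400 = -33.414998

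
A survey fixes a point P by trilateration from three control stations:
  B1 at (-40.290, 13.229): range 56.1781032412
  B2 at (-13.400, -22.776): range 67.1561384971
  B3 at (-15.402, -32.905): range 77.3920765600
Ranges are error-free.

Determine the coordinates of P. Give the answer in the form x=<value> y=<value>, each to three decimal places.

x=8.759 y=40.619

eq1: (x + 40.290)² + (y − 13.229)² = 56.1781032412²
eq2: (x + 13.400)² + (y + 22.776)² = 67.1561384971²
eq3: (x + 15.402)² + (y + 32.905)² = 77.3920765600²
eq3−eq1, eq3−eq2 (x²,y² cancel):
  -49.776·x + 92.268·y = 3311.884142
  4.004·x + 20.258·y = 857.932123
det = -49.776·20.258 − 92.268·4.004 = -1377.803280
x = (3311.884142·20.258 − 92.268·857.932123) / -1377.803280 = 8.758531
y = (-49.776·857.932123 − 3311.884142·4.004) / -1377.803280 = 40.619161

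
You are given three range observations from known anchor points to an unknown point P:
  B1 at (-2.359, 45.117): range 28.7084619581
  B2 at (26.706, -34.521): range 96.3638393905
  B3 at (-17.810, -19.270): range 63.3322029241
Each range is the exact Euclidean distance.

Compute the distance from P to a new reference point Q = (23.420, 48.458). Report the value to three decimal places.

54.690

eq1: (x + 2.359)² + (y − 45.117)² = 28.7084619581²
eq2: (x − 26.706)² + (y + 34.521)² = 96.3638393905²
eq3: (x + 17.810)² + (y + 19.270)² = 63.3322029241²
eq1−eq2, eq1−eq3 (x²,y² cancel):
  58.130·x − 159.276·y = -8598.012447
  -30.902·x − 128.774·y = -4539.371709
det = 58.130·-128.774 − -159.276·-30.902 = -12407.579572
x = (-8598.012447·-128.774 − -159.276·-4539.371709) / -12407.579572 = -30.963935
y = (58.130·-4539.371709 − -8598.012447·-30.902) / -12407.579572 = 42.681125
|P − Q| = √((-30.963935 − 23.420)² + (42.681125 − 48.458)²) = 54.689895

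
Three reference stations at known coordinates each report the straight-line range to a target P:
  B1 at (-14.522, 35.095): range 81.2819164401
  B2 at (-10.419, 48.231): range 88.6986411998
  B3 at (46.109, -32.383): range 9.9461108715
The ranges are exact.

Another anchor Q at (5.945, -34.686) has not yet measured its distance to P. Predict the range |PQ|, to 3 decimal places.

37.786

eq1: (x + 14.522)² + (y − 35.095)² = 81.2819164401²
eq2: (x + 10.419)² + (y − 48.231)² = 88.6986411998²
eq3: (x − 46.109)² + (y + 32.383)² = 9.9461108715²
eq2−eq1, eq2−eq3 (x²,y² cancel):
  -8.206·x − 26.272·y = 268.461598
  113.056·x − 161.228·y = 8508.437477
det = -8.206·-161.228 − -26.272·113.056 = 4293.244200
x = (268.461598·-161.228 − -26.272·8508.437477) / 4293.244200 = 41.984601
y = (-8.206·8508.437477 − 268.461598·113.056) / 4293.244200 = -23.332340
|P − Q| = √((41.984601 − 5.945)² + (-23.332340 − -34.686)²) = 37.785691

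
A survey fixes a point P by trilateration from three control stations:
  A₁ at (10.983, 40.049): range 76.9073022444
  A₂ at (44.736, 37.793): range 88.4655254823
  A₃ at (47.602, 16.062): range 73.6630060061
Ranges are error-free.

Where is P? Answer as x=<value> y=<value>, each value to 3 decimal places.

x=-5.402 y=-35.093

eq1: (x − 10.983)² + (y − 40.049)² = 76.9073022444²
eq2: (x − 44.736)² + (y − 37.793)² = 88.4655254823²
eq3: (x − 47.602)² + (y − 16.062)² = 73.6630060061²
eq3−eq1, eq3−eq2 (x²,y² cancel):
  -73.238·x + 47.974·y = -1287.884243
  -5.732·x + 43.462·y = -1494.228448
det = -73.238·43.462 − 47.974·-5.732 = -2908.082988
x = (-1287.884243·43.462 − 47.974·-1494.228448) / -2908.082988 = -5.402215
y = (-73.238·-1494.228448 − -1287.884243·-5.732) / -2908.082988 = -35.092585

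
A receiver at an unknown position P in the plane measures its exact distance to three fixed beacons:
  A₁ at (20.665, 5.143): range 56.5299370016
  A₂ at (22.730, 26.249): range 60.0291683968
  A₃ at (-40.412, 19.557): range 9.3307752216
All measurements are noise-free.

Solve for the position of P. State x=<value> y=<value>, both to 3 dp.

x=-35.492 y=11.629

eq1: (x − 20.665)² + (y − 5.143)² = 56.5299370016²
eq2: (x − 22.730)² + (y − 26.249)² = 60.0291683968²
eq3: (x + 40.412)² + (y − 19.557)² = 9.3307752216²
eq3−eq2, eq3−eq1 (x²,y² cancel):
  126.284·x + 13.384·y = -4326.380784
  122.154·x − 28.828·y = -4670.683730
det = 126.284·-28.828 − 13.384·122.154 = -5275.424288
x = (-4326.380784·-28.828 − 13.384·-4670.683730) / -5275.424288 = -35.491617
y = (126.284·-4670.683730 − -4326.380784·122.154) / -5275.424288 = 11.628999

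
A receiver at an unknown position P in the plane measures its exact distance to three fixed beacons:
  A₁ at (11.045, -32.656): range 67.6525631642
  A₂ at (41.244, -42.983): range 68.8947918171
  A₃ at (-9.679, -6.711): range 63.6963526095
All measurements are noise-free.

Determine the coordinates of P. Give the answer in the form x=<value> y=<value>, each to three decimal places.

eq1: (x − 11.045)² + (y + 32.656)² = 67.6525631642²
eq2: (x − 41.244)² + (y + 42.983)² = 68.8947918171²
eq3: (x + 9.679)² + (y + 6.711)² = 63.6963526095²
eq1−eq2, eq1−eq3 (x²,y² cancel):
  60.398·x − 20.654·y = 2190.576427
  -41.448·x + 51.890·y = -530.041832
det = 60.398·51.890 − -20.654·-41.448 = 2277.985228
x = (2190.576427·51.890 − -20.654·-530.041832) / 2277.985228 = 45.093149
y = (60.398·-530.041832 − 2190.576427·-41.448) / 2277.985228 = 25.804182

x=45.093 y=25.804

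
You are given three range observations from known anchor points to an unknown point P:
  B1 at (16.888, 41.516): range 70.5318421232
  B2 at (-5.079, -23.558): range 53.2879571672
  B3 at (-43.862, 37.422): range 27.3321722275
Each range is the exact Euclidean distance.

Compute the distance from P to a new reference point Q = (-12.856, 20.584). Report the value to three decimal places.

35.029

eq1: (x − 16.888)² + (y − 41.516)² = 70.5318421232²
eq2: (x + 5.079)² + (y + 23.558)² = 53.2879571672²
eq3: (x + 43.862)² + (y − 37.422)² = 27.3321722275²
eq2−eq1, eq2−eq3 (x²,y² cancel):
  43.934·x + 130.148·y = -707.127179
  -77.566·x + 121.960·y = 4836.064263
det = 43.934·121.960 − 130.148·-77.566 = 15453.250408
x = (-707.127179·121.960 − 130.148·4836.064263) / 15453.250408 = -46.310343
y = (43.934·4836.064263 − -707.127179·-77.566) / 15453.250408 = 10.199707
|P − Q| = √((-46.310343 − -12.856)² + (10.199707 − 20.584)²) = 35.028939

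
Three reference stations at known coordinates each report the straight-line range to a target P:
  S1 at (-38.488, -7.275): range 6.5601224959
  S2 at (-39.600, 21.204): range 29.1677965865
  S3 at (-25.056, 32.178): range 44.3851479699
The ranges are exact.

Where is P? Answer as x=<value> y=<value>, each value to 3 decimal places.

eq1: (x + 38.488)² + (y + 7.275)² = 6.5601224959²
eq2: (x + 39.600)² + (y − 21.204)² = 29.1677965865²
eq3: (x + 25.056)² + (y − 32.178)² = 44.3851479699²
eq2−eq1, eq2−eq3 (x²,y² cancel):
  2.224·x − 56.958·y = 324.207304
  29.088·x + 21.948·y = -1473.823799
det = 2.224·21.948 − -56.958·29.088 = 1705.606656
x = (324.207304·21.948 − -56.958·-1473.823799) / 1705.606656 = -45.045763
y = (2.224·-1473.823799 − 324.207304·29.088) / 1705.606656 = -7.450913

x=-45.046 y=-7.451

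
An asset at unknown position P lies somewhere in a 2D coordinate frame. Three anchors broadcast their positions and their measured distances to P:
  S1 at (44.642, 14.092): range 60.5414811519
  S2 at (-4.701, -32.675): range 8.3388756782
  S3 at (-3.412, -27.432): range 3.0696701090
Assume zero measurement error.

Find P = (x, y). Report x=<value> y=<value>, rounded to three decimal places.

eq1: (x − 44.642)² + (y − 14.092)² = 60.5414811519²
eq2: (x + 4.701)² + (y + 32.675)² = 8.3388756782²
eq3: (x + 3.412)² + (y + 27.432)² = 3.0696701090²
eq3−eq1, eq3−eq2 (x²,y² cancel):
  96.108·x + 83.048·y = -2228.511805
  -2.578·x − 10.486·y = 265.484685
det = 96.108·-10.486 − 83.048·-2.578 = -793.690744
x = (-2228.511805·-10.486 − 83.048·265.484685) / -793.690744 = -1.663372
y = (96.108·265.484685 − -2228.511805·-2.578) / -793.690744 = -24.909070

x=-1.663 y=-24.909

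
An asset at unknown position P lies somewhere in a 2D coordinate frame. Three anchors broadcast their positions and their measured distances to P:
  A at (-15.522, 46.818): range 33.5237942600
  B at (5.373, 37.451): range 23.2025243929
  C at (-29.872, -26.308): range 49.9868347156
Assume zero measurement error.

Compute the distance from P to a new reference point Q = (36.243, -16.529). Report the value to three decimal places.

eq1: (x + 15.522)² + (y − 46.818)² = 33.5237942600²
eq2: (x − 5.373)² + (y − 37.451)² = 23.2025243929²
eq3: (x + 29.872)² + (y + 26.308)² = 49.9868347156²
eq2−eq3, eq2−eq1 (x²,y² cancel):
  -70.490·x − 127.518·y = -1807.325789
  -41.790·x + 18.734·y = 415.923435
det = -70.490·18.734 − -127.518·-41.790 = -6649.536880
x = (-1807.325789·18.734 − -127.518·415.923435) / -6649.536880 = -2.884304
y = (-70.490·415.923435 − -1807.325789·-41.790) / -6649.536880 = 15.767502
|P − Q| = √((-2.884304 − 36.243)² + (15.767502 − -16.529)²) = 50.734702

50.735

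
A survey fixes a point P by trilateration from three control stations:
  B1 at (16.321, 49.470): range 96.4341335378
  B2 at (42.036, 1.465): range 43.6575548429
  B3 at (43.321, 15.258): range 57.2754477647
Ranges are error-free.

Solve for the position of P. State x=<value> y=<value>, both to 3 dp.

eq1: (x − 16.321)² + (y − 49.470)² = 96.4341335378²
eq2: (x − 42.036)² + (y − 1.465)² = 43.6575548429²
eq3: (x − 43.321)² + (y − 15.258)² = 57.2754477647²
eq2−eq1, eq2−eq3 (x²,y² cancel):
  -51.430·x + 96.010·y = -6449.075596
  2.570·x + 27.586·y = -1034.150738
det = -51.430·27.586 − 96.010·2.570 = -1665.493680
x = (-6449.075596·27.586 − 96.010·-1034.150738) / -1665.493680 = 47.202453
y = (-51.430·-1034.150738 − -6449.075596·2.570) / -1665.493680 = -41.885777

x=47.202 y=-41.886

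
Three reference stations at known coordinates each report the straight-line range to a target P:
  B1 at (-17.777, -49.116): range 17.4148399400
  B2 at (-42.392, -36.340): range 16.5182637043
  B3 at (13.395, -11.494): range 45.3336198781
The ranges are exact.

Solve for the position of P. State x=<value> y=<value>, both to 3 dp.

x=-26.070 y=-33.802

eq1: (x + 17.777)² + (y + 49.116)² = 17.4148399400²
eq2: (x + 42.392)² + (y + 36.340)² = 16.5182637043²
eq3: (x − 13.395)² + (y + 11.494)² = 45.3336198781²
eq3−eq2, eq3−eq1 (x²,y² cancel):
  -111.574·x − 49.692·y = 4588.423258
  -62.344·x − 75.244·y = 4168.725565
det = -111.574·-75.244 − -49.692·-62.344 = 5297.276008
x = (4588.423258·-75.244 − -49.692·4168.725565) / 5297.276008 = -26.069816
y = (-111.574·4168.725565 − 4588.423258·-62.344) / 5297.276008 = -33.802416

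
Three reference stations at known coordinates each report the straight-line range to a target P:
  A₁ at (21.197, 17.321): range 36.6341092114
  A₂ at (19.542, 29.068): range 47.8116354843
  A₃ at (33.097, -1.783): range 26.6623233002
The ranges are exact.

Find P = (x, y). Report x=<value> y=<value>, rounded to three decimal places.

x=12.052 y=-18.153

eq1: (x − 21.197)² + (y − 17.321)² = 36.6341092114²
eq2: (x − 19.542)² + (y − 29.068)² = 47.8116354843²
eq3: (x − 33.097)² + (y + 1.783)² = 26.6623233002²
eq3−eq1, eq3−eq2 (x²,y² cancel):
  -23.800·x + 38.208·y = -980.439122
  -27.110·x + 61.702·y = -1446.825114
det = -23.800·61.702 − 38.208·-27.110 = -432.688720
x = (-980.439122·61.702 − 38.208·-1446.825114) / -432.688720 = 12.051991
y = (-23.800·-1446.825114 − -980.439122·-27.110) / -432.688720 = -18.153311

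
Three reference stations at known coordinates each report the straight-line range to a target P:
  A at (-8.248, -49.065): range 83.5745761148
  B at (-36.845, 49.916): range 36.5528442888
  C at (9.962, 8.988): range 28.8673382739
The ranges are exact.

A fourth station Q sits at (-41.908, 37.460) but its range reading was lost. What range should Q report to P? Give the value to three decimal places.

38.277

eq1: (x + 8.248)² + (y + 49.065)² = 83.5745761148²
eq2: (x + 36.845)² + (y − 49.916)² = 36.5528442888²
eq3: (x − 9.962)² + (y − 8.988)² = 28.8673382739²
eq3−eq1, eq3−eq2 (x²,y² cancel):
  -36.420·x − 116.106·y = -3856.008413
  -93.614·x + 81.856·y = 3166.348286
det = -36.420·81.856 − -116.106·-93.614 = -13850.342604
x = (-3856.008413·81.856 − -116.106·3166.348286) / -13850.342604 = -3.754031
y = (-36.420·3166.348286 − -3856.008413·-93.614) / -13850.342604 = 34.388664
|P − Q| = √((-3.754031 − -41.908)² + (34.388664 − 37.460)²) = 38.277389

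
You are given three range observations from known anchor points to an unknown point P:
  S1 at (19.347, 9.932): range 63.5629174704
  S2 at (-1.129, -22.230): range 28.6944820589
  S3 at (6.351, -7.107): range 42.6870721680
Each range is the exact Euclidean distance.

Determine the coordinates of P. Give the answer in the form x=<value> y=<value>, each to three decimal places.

x=-27.880 y=-32.610

eq1: (x − 19.347)² + (y − 9.932)² = 63.5629174704²
eq2: (x + 1.129)² + (y + 22.230)² = 28.6944820589²
eq3: (x − 6.351)² + (y + 7.107)² = 42.6870721680²
eq2−eq1, eq2−eq3 (x²,y² cancel):
  40.952·x + 64.324·y = -3239.367685
  14.960·x + 30.246·y = -1403.415721
det = 40.952·30.246 − 64.324·14.960 = 276.347152
x = (-3239.367685·30.246 − 64.324·-1403.415721) / 276.347152 = -27.880158
y = (40.952·-1403.415721 − -3239.367685·14.960) / 276.347152 = -32.610215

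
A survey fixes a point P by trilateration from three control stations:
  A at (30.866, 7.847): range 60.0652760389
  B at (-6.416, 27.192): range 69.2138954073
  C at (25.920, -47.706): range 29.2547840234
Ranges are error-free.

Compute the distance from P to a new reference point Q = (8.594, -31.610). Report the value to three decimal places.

15.338

eq1: (x − 30.866)² + (y − 7.847)² = 60.0652760389²
eq2: (x + 6.416)² + (y − 27.192)² = 69.2138954073²
eq3: (x − 25.920)² + (y + 47.706)² = 29.2547840234²
eq2−eq3, eq2−eq1 (x²,y² cancel):
  64.672·x − 149.796·y = 6101.859845
  74.564·x − 38.690·y = 1416.441377
det = 64.672·-38.690 − -149.796·74.564 = 8667.229264
x = (6101.859845·-38.690 − -149.796·1416.441377) / 8667.229264 = -2.757941
y = (64.672·1416.441377 − 6101.859845·74.564) / 8667.229264 = -41.925161
|P − Q| = √((-2.757941 − 8.594)² + (-41.925161 − -31.610)²) = 15.338484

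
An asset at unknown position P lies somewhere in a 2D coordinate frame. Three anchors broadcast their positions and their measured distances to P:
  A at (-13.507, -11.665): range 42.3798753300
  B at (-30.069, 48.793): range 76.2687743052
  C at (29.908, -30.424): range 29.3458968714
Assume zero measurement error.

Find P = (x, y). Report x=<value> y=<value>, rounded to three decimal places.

eq1: (x + 13.507)² + (y + 11.665)² = 42.3798753300²
eq2: (x + 30.069)² + (y − 48.793)² = 76.2687743052²
eq3: (x − 29.908)² + (y + 30.424)² = 29.3458968714²
eq2−eq1, eq2−eq3 (x²,y² cancel):
  33.124·x − 120.916·y = 1054.481765
  119.954·x − 158.434·y = 3490.950901
det = 33.124·-158.434 − -120.916·119.954 = 9256.390048
x = (1054.481765·-158.434 − -120.916·3490.950901) / 9256.390048 = 27.553512
y = (33.124·3490.950901 − 1054.481765·119.954) / 9256.390048 = -1.172709

x=27.554 y=-1.173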